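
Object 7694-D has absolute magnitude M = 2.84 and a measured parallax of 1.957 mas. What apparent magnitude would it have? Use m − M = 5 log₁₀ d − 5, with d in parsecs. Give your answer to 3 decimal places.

d = 1/p = 1/0.001957″ = 510.99 pc.
m − M = 5 log₁₀ d − 5 = 5 log₁₀(510.99) − 5 = 13.5421 − 5 = 8.5421.
m = M + (m − M) = 2.84 + 8.5421 = 11.382.

m = 11.382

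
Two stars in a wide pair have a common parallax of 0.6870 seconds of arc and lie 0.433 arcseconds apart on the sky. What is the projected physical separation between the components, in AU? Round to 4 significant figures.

d = 1/p = 1/0.6870″ = 1.4556 pc.
At distance d (pc), an angle of θ arcsec spans θ·d AU: s = 0.433 × 1.4556 = 0.63027 AU.

0.6303 AU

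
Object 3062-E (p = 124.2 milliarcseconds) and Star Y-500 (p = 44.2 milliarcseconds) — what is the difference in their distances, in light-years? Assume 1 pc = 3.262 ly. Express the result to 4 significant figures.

d_A = 1/0.1242″ = 8.0515 pc; d_B = 1/0.04420″ = 22.624 pc.
|d_B − d_A| = |22.624 − 8.0515| = 14.573 pc = 14.573 × 3.262 ly = 47.537 ly.

47.54 ly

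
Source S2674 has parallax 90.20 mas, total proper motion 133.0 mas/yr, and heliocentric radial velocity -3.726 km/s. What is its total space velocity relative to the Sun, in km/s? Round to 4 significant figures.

d = 1/p = 1/0.09020″ = 11.086 pc.
μ = 133.0 mas/yr = 0.1330 ″/yr.
v_t = 4.740 μ d = 4.740 × 0.1330 × 11.086 = 6.9888 km/s.
v = √(v_r² + v_t²) = √((-3.726)² + 6.9888²) = √62.7264 = 7.92 km/s.

7.920 km/s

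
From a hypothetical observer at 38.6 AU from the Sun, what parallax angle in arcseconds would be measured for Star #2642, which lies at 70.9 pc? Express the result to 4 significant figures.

0.5444 arcsec

p (arcsec) = B (AU) / d (pc).
p = 38.6 / 70.9 = 0.54443 arcsec.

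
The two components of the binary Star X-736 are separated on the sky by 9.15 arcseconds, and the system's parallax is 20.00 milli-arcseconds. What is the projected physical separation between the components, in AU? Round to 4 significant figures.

457.5 AU

d = 1/p = 1/0.02000″ = 50 pc.
At distance d (pc), an angle of θ arcsec spans θ·d AU: s = 9.15 × 50 = 457.5 AU.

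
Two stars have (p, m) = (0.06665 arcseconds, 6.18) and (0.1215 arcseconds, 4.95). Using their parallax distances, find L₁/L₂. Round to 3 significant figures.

d₁ = 1/p₁ = 1/0.06665″ = 15.004 pc; d₂ = 1/p₂ = 1/0.1215″ = 8.2305 pc.
M₁ = m₁ − 5 log₁₀ d₁ + 5 = 6.18 − 5.8810 + 5 = 5.2990.
M₂ = 4.95 − 4.5771 + 5 = 5.3729.
L₁/L₂ = 10^(0.4(M₂ − M₁)) = 10^(0.4 × 0.0739) = 10^0.02956 = 1.0704.

L₁/L₂ = 1.07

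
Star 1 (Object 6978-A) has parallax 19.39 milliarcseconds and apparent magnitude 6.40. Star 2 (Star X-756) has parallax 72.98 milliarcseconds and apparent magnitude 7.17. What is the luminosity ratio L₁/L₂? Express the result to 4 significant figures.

L₁/L₂ = 28.79

d₁ = 1/p₁ = 1/0.01939″ = 51.573 pc; d₂ = 1/p₂ = 1/0.07298″ = 13.702 pc.
M₁ = m₁ − 5 log₁₀ d₁ + 5 = 6.40 − 8.5621 + 5 = 2.8379.
M₂ = 7.17 − 5.6839 + 5 = 6.4861.
L₁/L₂ = 10^(0.4(M₂ − M₁)) = 10^(0.4 × 3.6482) = 10^1.45928 = 28.793.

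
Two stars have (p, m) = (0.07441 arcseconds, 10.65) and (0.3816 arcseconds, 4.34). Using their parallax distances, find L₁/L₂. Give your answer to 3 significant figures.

L₁/L₂ = 0.0787

d₁ = 1/p₁ = 1/0.07441″ = 13.439 pc; d₂ = 1/p₂ = 1/0.3816″ = 2.6205 pc.
M₁ = m₁ − 5 log₁₀ d₁ + 5 = 10.65 − 5.6418 + 5 = 10.0082.
M₂ = 4.34 − 2.0919 + 5 = 7.2481.
L₁/L₂ = 10^(0.4(M₂ − M₁)) = 10^(0.4 × (-2.7601)) = 10^(-1.10404) = 0.078697.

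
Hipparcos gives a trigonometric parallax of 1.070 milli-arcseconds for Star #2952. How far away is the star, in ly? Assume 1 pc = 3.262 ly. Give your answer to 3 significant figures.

3050 ly

p = 1.070 milli-arcseconds = 0.001070 arcsec.
d = 1/p = 1/0.001070 = 934.58 pc.
In light-years: 934.58 × 3.262 = 3048.6 ly.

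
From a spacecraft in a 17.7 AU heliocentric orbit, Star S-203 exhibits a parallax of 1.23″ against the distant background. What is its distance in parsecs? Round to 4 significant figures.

With baseline B (in AU) and parallax p (in arcsec), d = B/p parsecs.
d = 17.7 / 1.23 = 14.39 pc.

14.39 pc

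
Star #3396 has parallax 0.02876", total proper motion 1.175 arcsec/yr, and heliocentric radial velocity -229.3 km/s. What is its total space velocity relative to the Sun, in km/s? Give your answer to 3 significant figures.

d = 1/p = 1/0.02876″ = 34.771 pc.
v_t = 4.740 μ d = 4.740 × 1.175 × 34.771 = 193.66 km/s.
v = √(v_r² + v_t²) = √((-229.3)² + 193.66²) = √90082.7 = 300.14 km/s.

300 km/s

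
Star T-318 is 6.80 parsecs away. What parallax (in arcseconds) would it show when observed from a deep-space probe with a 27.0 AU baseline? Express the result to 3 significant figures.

3.97 arcsec

p (arcsec) = B (AU) / d (pc).
p = 27.0 / 6.80 = 3.9706 arcsec.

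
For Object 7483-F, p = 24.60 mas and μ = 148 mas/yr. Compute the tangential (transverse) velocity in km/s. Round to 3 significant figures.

28.5 km/s

d = 1/p = 1/0.02460″ = 40.65 pc.
μ = 148 mas/yr = 0.148 ″/yr.
v_t = 4.74 × μ × d = 4.74 × 0.148 × 40.65 = 28.517 km/s.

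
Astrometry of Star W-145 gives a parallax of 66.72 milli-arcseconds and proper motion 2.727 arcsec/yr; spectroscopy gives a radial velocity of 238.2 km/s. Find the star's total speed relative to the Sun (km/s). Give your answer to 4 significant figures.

307.0 km/s

d = 1/p = 1/0.06672″ = 14.988 pc.
v_t = 4.740 μ d = 4.740 × 2.727 × 14.988 = 193.73 km/s.
v = √(v_r² + v_t²) = √(238.2² + 193.73²) = √94270.6 = 307.04 km/s.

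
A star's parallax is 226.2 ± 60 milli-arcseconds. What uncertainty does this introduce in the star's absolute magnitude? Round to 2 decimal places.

σ_M = 0.58 mag

M = m − 5 log₁₀ d + 5 = m + 5 log₁₀ p + 5, so ∂M/∂p = 5/(p ln 10).
σ_M = (5/ln 10) · (σ_p/p) = 2.1715 × 60/226.2 = 2.1715 × 0.26525 = 0.57599.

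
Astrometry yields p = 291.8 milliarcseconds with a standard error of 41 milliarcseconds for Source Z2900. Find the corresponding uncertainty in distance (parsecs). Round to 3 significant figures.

0.482 pc

d = 1/p, so σ_d = σ_p / p².
σ_d = 0.0410 / (0.2918)² = 0.0410 / 0.085147 = 0.48152 pc.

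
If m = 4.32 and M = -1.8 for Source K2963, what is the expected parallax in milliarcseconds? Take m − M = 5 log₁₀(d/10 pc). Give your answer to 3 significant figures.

5.97 mas

m − M = 4.32 − (-1.8) = 6.12.
d = 10^((m−M)/5 + 1) = 10^2.224 = 167.49 pc.
p = 1/d = 1/167.49 = 0.0059705 arcsec = 5.9705 mas.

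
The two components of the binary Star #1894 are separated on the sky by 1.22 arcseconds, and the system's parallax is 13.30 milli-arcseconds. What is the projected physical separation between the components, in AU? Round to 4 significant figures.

d = 1/p = 1/0.01330″ = 75.188 pc.
At distance d (pc), an angle of θ arcsec spans θ·d AU: s = 1.22 × 75.188 = 91.729 AU.

91.73 AU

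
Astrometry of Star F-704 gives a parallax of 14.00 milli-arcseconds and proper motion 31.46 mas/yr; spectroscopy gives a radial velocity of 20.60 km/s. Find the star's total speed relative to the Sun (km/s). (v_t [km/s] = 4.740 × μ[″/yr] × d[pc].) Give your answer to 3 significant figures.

d = 1/p = 1/0.01400″ = 71.429 pc.
μ = 31.46 mas/yr = 0.03146 ″/yr.
v_t = 4.740 μ d = 4.740 × 0.03146 × 71.429 = 10.652 km/s.
v = √(v_r² + v_t²) = √(20.60² + 10.652²) = √537.825 = 23.191 km/s.

23.2 km/s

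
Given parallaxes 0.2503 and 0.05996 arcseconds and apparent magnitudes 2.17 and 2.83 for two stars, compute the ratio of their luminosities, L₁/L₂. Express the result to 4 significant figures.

L₁/L₂ = 0.1054

d₁ = 1/p₁ = 1/0.2503″ = 3.9952 pc; d₂ = 1/p₂ = 1/0.05996″ = 16.678 pc.
M₁ = m₁ − 5 log₁₀ d₁ + 5 = 2.17 − 3.0077 + 5 = 4.1623.
M₂ = 2.83 − 6.1107 + 5 = 1.7193.
L₁/L₂ = 10^(0.4(M₂ − M₁)) = 10^(0.4 × (-2.4430)) = 10^(-0.97720) = 0.10539.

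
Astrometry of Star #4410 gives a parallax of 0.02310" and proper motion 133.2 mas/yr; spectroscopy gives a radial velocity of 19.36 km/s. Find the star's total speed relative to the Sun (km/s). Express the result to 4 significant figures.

33.49 km/s

d = 1/p = 1/0.02310″ = 43.29 pc.
μ = 133.2 mas/yr = 0.1332 ″/yr.
v_t = 4.740 μ d = 4.740 × 0.1332 × 43.29 = 27.332 km/s.
v = √(v_r² + v_t²) = √(19.36² + 27.332²) = √1121.85 = 33.494 km/s.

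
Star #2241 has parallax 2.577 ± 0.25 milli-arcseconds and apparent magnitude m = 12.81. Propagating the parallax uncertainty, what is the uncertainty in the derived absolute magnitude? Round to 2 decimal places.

σ_M = 0.21 mag

M = m − 5 log₁₀ d + 5 = m + 5 log₁₀ p + 5, so ∂M/∂p = 5/(p ln 10).
σ_M = (5/ln 10) · (σ_p/p) = 2.1715 × 0.25/2.577 = 2.1715 × 0.097012 = 0.21066.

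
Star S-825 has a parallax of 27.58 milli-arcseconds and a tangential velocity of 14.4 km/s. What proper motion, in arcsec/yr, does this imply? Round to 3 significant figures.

d = 1/p = 1/0.02758″ = 36.258 pc.
μ = v_t / (4.74 d) = 14.4 / (4.74 × 36.258) = 14.4 / 171.86 = 0.083789 ″/yr.

0.0838 arcsec/yr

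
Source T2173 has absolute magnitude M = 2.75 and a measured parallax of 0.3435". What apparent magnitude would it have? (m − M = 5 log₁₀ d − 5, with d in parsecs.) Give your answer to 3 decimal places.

d = 1/p = 1/0.3435″ = 2.9112 pc.
m − M = 5 log₁₀ d − 5 = 5 log₁₀(2.9112) − 5 = 2.3204 − 5 = -2.6796.
m = M + (m − M) = 2.75 + (-2.6796) = 0.070.

m = 0.070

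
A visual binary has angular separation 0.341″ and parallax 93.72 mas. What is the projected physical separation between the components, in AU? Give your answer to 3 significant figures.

3.64 AU

d = 1/p = 1/0.09372″ = 10.67 pc.
At distance d (pc), an angle of θ arcsec spans θ·d AU: s = 0.341 × 10.67 = 3.6385 AU.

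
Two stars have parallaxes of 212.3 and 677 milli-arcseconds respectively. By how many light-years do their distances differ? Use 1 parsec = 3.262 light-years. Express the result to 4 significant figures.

10.55 ly

d_A = 1/0.2123″ = 4.7103 pc; d_B = 1/0.6770″ = 1.4771 pc.
|d_B − d_A| = |1.4771 − 4.7103| = 3.2332 pc = 3.2332 × 3.262 ly = 10.547 ly.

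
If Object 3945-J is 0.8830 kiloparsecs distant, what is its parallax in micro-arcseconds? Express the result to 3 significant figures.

d = 0.8830 kpc = 883 pc.
p = 1/d = 1/883 = 0.0011325 arcsec.
= 0.0011325 × 10⁶ = 1132.5 μas.

1130 μas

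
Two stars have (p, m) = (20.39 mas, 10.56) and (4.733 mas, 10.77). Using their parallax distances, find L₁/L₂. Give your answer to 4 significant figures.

L₁/L₂ = 0.06538

d₁ = 1/p₁ = 1/0.02039″ = 49.044 pc; d₂ = 1/p₂ = 1/0.004733″ = 211.28 pc.
M₁ = m₁ − 5 log₁₀ d₁ + 5 = 10.56 − 8.4529 + 5 = 7.1071.
M₂ = 10.77 − 11.6243 + 5 = 4.1457.
L₁/L₂ = 10^(0.4(M₂ − M₁)) = 10^(0.4 × (-2.9614)) = 10^(-1.18456) = 0.065379.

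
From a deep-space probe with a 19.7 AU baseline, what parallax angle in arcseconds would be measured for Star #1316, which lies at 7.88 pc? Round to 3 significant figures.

2.50 arcsec

p (arcsec) = B (AU) / d (pc).
p = 19.7 / 7.88 = 2.5 arcsec.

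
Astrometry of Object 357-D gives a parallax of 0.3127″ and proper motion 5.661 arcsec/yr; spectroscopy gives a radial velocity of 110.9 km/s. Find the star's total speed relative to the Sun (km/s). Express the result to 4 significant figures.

d = 1/p = 1/0.3127″ = 3.198 pc.
v_t = 4.740 μ d = 4.740 × 5.661 × 3.198 = 85.812 km/s.
v = √(v_r² + v_t²) = √(110.9² + 85.812²) = √19662.5 = 140.22 km/s.

140.2 km/s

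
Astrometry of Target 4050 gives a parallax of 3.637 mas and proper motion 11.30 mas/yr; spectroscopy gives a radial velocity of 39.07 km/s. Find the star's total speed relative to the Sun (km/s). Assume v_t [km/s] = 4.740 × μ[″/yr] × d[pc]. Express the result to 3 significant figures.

41.8 km/s

d = 1/p = 1/0.003637″ = 274.95 pc.
μ = 11.30 mas/yr = 0.01130 ″/yr.
v_t = 4.740 μ d = 4.740 × 0.01130 × 274.95 = 14.727 km/s.
v = √(v_r² + v_t²) = √(39.07² + 14.727²) = √1743.35 = 41.753 km/s.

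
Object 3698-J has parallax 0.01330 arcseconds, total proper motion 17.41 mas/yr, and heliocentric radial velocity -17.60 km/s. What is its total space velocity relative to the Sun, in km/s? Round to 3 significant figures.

d = 1/p = 1/0.01330″ = 75.188 pc.
μ = 17.41 mas/yr = 0.01741 ″/yr.
v_t = 4.740 μ d = 4.740 × 0.01741 × 75.188 = 6.2048 km/s.
v = √(v_r² + v_t²) = √((-17.60)² + 6.2048²) = √348.26 = 18.662 km/s.

18.7 km/s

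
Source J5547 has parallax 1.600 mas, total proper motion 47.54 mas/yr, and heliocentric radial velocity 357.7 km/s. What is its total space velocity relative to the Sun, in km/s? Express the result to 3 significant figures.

384 km/s

d = 1/p = 1/0.001600″ = 625 pc.
μ = 47.54 mas/yr = 0.04754 ″/yr.
v_t = 4.740 μ d = 4.740 × 0.04754 × 625 = 140.84 km/s.
v = √(v_r² + v_t²) = √(357.7² + 140.84²) = √147785 = 384.43 km/s.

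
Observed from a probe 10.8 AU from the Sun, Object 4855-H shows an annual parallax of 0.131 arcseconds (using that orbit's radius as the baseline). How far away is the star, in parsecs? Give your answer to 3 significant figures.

82.4 pc

With baseline B (in AU) and parallax p (in arcsec), d = B/p parsecs.
d = 10.8 / 0.131 = 82.443 pc.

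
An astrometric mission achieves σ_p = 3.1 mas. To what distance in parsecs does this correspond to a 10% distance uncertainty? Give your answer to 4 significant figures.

σ_d/d = σ_p/p, so the condition is σ_p/p ≤ 0.10, i.e. p ≥ σ_p/0.10.
p_min = 3.1/0.10 = 31 mas = 0.031 arcsec.
d_max = 1/p_min = 1/0.031 = 32.258 pc.

32.26 pc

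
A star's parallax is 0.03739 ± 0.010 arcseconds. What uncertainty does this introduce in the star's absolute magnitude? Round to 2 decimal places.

M = m − 5 log₁₀ d + 5 = m + 5 log₁₀ p + 5, so ∂M/∂p = 5/(p ln 10).
σ_M = (5/ln 10) · (σ_p/p) = 2.1715 × 0.010/0.03739 = 2.1715 × 0.26745 = 0.58077.

σ_M = 0.58 mag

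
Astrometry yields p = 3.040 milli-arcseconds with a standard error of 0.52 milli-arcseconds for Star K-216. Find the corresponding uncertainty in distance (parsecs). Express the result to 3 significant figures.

56.3 pc

d = 1/p, so σ_d = σ_p / p².
σ_d = 0.000520 / (0.003040)² = 0.000520 / 0.0000092416 = 56.267 pc.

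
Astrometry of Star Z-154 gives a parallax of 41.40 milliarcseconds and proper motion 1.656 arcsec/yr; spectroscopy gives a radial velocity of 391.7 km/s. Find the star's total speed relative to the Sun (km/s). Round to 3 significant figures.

d = 1/p = 1/0.04140″ = 24.155 pc.
v_t = 4.740 μ d = 4.740 × 1.656 × 24.155 = 189.6 km/s.
v = √(v_r² + v_t²) = √(391.7² + 189.6²) = √189377 = 435.17 km/s.

435 km/s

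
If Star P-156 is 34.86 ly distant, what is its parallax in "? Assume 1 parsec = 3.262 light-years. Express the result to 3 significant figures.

0.0936 "

d = 34.86 ly ÷ 3.262 = 10.687 pc.
p = 1/d = 1/10.687 = 0.093572 arcsec.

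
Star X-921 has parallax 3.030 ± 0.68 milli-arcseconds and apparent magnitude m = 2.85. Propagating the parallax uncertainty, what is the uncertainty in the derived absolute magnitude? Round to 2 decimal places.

σ_M = 0.49 mag

M = m − 5 log₁₀ d + 5 = m + 5 log₁₀ p + 5, so ∂M/∂p = 5/(p ln 10).
σ_M = (5/ln 10) · (σ_p/p) = 2.1715 × 0.68/3.030 = 2.1715 × 0.22442 = 0.48733.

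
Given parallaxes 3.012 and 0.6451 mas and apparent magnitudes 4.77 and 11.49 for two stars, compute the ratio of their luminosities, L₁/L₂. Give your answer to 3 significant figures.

L₁/L₂ = 22.4

d₁ = 1/p₁ = 1/0.003012″ = 332.01 pc; d₂ = 1/p₂ = 1/0.0006451″ = 1550.1 pc.
M₁ = m₁ − 5 log₁₀ d₁ + 5 = 4.77 − 12.6058 + 5 = -2.8358.
M₂ = 11.49 − 15.9518 + 5 = 0.5382.
L₁/L₂ = 10^(0.4(M₂ − M₁)) = 10^(0.4 × 3.3740) = 10^1.34960 = 22.367.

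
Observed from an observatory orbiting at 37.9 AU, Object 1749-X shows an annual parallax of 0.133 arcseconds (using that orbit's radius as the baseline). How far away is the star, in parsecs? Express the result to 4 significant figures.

285.0 pc

With baseline B (in AU) and parallax p (in arcsec), d = B/p parsecs.
d = 37.9 / 0.133 = 284.96 pc.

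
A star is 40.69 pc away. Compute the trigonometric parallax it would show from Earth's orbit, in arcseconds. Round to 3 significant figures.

0.0246 arcsec

p = 1/d = 1/40.69 = 0.024576 arcsec.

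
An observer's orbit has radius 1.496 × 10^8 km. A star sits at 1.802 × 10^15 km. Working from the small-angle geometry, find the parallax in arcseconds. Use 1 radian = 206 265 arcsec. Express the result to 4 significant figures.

θ ≈ B/d = (1.496 × 10^8) / (1.802 × 10^15) = 8.3019 × 10^-8 rad.
In arcseconds: 8.3019 × 10^-8 × 206265 = 0.017124″.

0.01712 arcsec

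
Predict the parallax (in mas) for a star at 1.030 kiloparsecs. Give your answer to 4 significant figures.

0.9709 mas

d = 1.030 kpc = 1030 pc.
p = 1/d = 1/1030 = 0.00097087 arcsec.
= 0.00097087 × 1000 = 0.97087 mas.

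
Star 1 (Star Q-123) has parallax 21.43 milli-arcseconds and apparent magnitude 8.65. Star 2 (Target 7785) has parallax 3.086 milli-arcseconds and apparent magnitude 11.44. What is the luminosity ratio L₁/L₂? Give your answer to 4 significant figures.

d₁ = 1/p₁ = 1/0.02143″ = 46.664 pc; d₂ = 1/p₂ = 1/0.003086″ = 324.04 pc.
M₁ = m₁ − 5 log₁₀ d₁ + 5 = 8.65 − 8.3449 + 5 = 5.3051.
M₂ = 11.44 − 12.5530 + 5 = 3.8870.
L₁/L₂ = 10^(0.4(M₂ − M₁)) = 10^(0.4 × (-1.4181)) = 10^(-0.56724) = 0.27087.

L₁/L₂ = 0.2709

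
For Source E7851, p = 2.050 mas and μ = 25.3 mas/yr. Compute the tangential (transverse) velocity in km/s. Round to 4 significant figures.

58.50 km/s

d = 1/p = 1/0.002050″ = 487.8 pc.
μ = 25.3 mas/yr = 0.0253 ″/yr.
v_t = 4.74 × μ × d = 4.74 × 0.0253 × 487.8 = 58.498 km/s.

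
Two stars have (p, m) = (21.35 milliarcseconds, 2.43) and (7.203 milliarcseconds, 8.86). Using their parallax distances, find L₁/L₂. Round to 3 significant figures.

d₁ = 1/p₁ = 1/0.02135″ = 46.838 pc; d₂ = 1/p₂ = 1/0.007203″ = 138.83 pc.
M₁ = m₁ − 5 log₁₀ d₁ + 5 = 2.43 − 8.3530 + 5 = -0.9230.
M₂ = 8.86 − 10.7124 + 5 = 3.1476.
L₁/L₂ = 10^(0.4(M₂ − M₁)) = 10^(0.4 × 4.0706) = 10^1.62824 = 42.485.

L₁/L₂ = 42.5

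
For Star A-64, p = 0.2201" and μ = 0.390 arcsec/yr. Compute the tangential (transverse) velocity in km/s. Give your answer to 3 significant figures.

d = 1/p = 1/0.2201″ = 4.5434 pc.
v_t = 4.74 × μ × d = 4.74 × 0.390 × 4.5434 = 8.3989 km/s.

8.40 km/s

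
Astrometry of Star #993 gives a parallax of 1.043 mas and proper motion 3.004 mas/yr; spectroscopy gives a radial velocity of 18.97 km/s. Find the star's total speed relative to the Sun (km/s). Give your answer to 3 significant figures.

23.4 km/s

d = 1/p = 1/0.001043″ = 958.77 pc.
μ = 3.004 mas/yr = 0.003004 ″/yr.
v_t = 4.740 μ d = 4.740 × 0.003004 × 958.77 = 13.652 km/s.
v = √(v_r² + v_t²) = √(18.97² + 13.652²) = √546.238 = 23.372 km/s.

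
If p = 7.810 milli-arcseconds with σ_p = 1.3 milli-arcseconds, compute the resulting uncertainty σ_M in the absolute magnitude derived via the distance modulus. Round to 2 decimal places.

σ_M = 0.36 mag

M = m − 5 log₁₀ d + 5 = m + 5 log₁₀ p + 5, so ∂M/∂p = 5/(p ln 10).
σ_M = (5/ln 10) · (σ_p/p) = 2.1715 × 1.3/7.810 = 2.1715 × 0.16645 = 0.36145.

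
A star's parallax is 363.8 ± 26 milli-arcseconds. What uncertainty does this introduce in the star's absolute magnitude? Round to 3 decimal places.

M = m − 5 log₁₀ d + 5 = m + 5 log₁₀ p + 5, so ∂M/∂p = 5/(p ln 10).
σ_M = (5/ln 10) · (σ_p/p) = 2.1715 × 26/363.8 = 2.1715 × 0.071468 = 0.15519.

σ_M = 0.155 mag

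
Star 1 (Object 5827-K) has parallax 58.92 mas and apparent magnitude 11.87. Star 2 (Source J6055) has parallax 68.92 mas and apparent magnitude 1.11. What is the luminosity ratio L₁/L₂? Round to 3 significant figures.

L₁/L₂ = 6.79 × 10^-5

d₁ = 1/p₁ = 1/0.05892″ = 16.972 pc; d₂ = 1/p₂ = 1/0.06892″ = 14.51 pc.
M₁ = m₁ − 5 log₁₀ d₁ + 5 = 11.87 − 6.1487 + 5 = 10.7213.
M₂ = 1.11 − 5.8083 + 5 = 0.3017.
L₁/L₂ = 10^(0.4(M₂ − M₁)) = 10^(0.4 × (-10.4196)) = 10^(-4.16784) = 0.000067945.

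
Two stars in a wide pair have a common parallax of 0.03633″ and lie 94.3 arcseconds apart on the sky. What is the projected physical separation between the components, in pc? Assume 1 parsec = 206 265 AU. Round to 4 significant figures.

0.01258 pc

d = 1/p = 1/0.03633″ = 27.525 pc.
At distance d (pc), an angle of θ arcsec spans θ·d AU: s = 94.3 × 27.525 = 2595.6 AU.
= 2595.6 / 206265 = 0.012584 pc.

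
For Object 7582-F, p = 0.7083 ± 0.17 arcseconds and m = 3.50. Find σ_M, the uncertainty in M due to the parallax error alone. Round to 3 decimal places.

M = m − 5 log₁₀ d + 5 = m + 5 log₁₀ p + 5, so ∂M/∂p = 5/(p ln 10).
σ_M = (5/ln 10) · (σ_p/p) = 2.1715 × 0.17/0.7083 = 2.1715 × 0.24001 = 0.52118.

σ_M = 0.521 mag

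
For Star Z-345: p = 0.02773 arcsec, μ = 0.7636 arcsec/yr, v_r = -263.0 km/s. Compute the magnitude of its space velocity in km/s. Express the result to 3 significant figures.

d = 1/p = 1/0.02773″ = 36.062 pc.
v_t = 4.740 μ d = 4.740 × 0.7636 × 36.062 = 130.53 km/s.
v = √(v_r² + v_t²) = √((-263.0)² + 130.53²) = √86207.1 = 293.61 km/s.

294 km/s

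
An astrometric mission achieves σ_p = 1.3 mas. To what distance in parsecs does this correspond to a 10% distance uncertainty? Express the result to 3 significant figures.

76.9 pc

σ_d/d = σ_p/p, so the condition is σ_p/p ≤ 0.10, i.e. p ≥ σ_p/0.10.
p_min = 1.3/0.10 = 13 mas = 0.013 arcsec.
d_max = 1/p_min = 1/0.013 = 76.923 pc.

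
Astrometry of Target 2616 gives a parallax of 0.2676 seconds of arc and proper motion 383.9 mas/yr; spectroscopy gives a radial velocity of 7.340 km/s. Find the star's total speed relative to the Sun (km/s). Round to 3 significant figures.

10.0 km/s

d = 1/p = 1/0.2676″ = 3.7369 pc.
μ = 383.9 mas/yr = 0.3839 ″/yr.
v_t = 4.740 μ d = 4.740 × 0.3839 × 3.7369 = 6.8 km/s.
v = √(v_r² + v_t²) = √(7.340² + 6.8²) = √100.116 = 10.006 km/s.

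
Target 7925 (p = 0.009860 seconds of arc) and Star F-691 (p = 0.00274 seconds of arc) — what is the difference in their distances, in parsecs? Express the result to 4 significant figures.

d_A = 1/0.009860″ = 101.42 pc; d_B = 1/0.002740″ = 364.96 pc.
|d_B − d_A| = |364.96 − 101.42| = 263.54 pc.

263.5 pc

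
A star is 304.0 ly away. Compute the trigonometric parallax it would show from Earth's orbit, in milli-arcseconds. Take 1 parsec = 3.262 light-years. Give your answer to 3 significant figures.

d = 304.0 ly ÷ 3.262 = 93.194 pc.
p = 1/d = 1/93.194 = 0.01073 arcsec.
= 0.01073 × 1000 = 10.73 mas.

10.7 mas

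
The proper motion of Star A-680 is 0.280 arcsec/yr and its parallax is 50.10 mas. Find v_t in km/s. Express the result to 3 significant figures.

26.5 km/s

d = 1/p = 1/0.05010″ = 19.96 pc.
v_t = 4.74 × μ × d = 4.74 × 0.280 × 19.96 = 26.491 km/s.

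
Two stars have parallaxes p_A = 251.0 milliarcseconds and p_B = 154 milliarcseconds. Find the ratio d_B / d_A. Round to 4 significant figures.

1.630

Since d = 1/p, d_B/d_A = p_A/p_B.
= 251.0 / 154 = 1.6299.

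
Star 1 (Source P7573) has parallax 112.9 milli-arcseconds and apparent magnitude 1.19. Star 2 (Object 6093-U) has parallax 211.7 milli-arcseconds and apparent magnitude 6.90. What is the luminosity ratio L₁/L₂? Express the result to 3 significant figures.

d₁ = 1/p₁ = 1/0.1129″ = 8.8574 pc; d₂ = 1/p₂ = 1/0.2117″ = 4.7237 pc.
M₁ = m₁ − 5 log₁₀ d₁ + 5 = 1.19 − 4.7365 + 5 = 1.4535.
M₂ = 6.90 − 3.3714 + 5 = 8.5286.
L₁/L₂ = 10^(0.4(M₂ − M₁)) = 10^(0.4 × 7.0751) = 10^2.83004 = 676.15.

L₁/L₂ = 676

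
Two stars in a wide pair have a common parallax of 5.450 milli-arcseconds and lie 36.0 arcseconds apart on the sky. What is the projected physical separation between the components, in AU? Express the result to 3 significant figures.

6610 AU

d = 1/p = 1/0.005450″ = 183.49 pc.
At distance d (pc), an angle of θ arcsec spans θ·d AU: s = 36.0 × 183.49 = 6605.6 AU.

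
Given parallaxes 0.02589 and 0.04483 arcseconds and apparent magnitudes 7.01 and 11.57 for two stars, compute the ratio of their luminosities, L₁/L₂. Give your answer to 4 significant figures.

L₁/L₂ = 199.9

d₁ = 1/p₁ = 1/0.02589″ = 38.625 pc; d₂ = 1/p₂ = 1/0.04483″ = 22.306 pc.
M₁ = m₁ − 5 log₁₀ d₁ + 5 = 7.01 − 7.9343 + 5 = 4.0757.
M₂ = 11.57 − 6.7421 + 5 = 9.8279.
L₁/L₂ = 10^(0.4(M₂ − M₁)) = 10^(0.4 × 5.7522) = 10^2.30088 = 199.93.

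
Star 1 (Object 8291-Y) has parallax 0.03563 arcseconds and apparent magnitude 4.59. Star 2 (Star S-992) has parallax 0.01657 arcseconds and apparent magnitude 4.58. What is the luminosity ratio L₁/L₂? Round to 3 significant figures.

d₁ = 1/p₁ = 1/0.03563″ = 28.066 pc; d₂ = 1/p₂ = 1/0.01657″ = 60.35 pc.
M₁ = m₁ − 5 log₁₀ d₁ + 5 = 4.59 − 7.2409 + 5 = 2.3491.
M₂ = 4.58 − 8.9034 + 5 = 0.6766.
L₁/L₂ = 10^(0.4(M₂ − M₁)) = 10^(0.4 × (-1.6725)) = 10^(-0.66900) = 0.21429.

L₁/L₂ = 0.214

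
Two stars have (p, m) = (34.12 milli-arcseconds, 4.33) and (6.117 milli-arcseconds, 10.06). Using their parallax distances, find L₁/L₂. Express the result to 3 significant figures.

d₁ = 1/p₁ = 1/0.03412″ = 29.308 pc; d₂ = 1/p₂ = 1/0.006117″ = 163.48 pc.
M₁ = m₁ − 5 log₁₀ d₁ + 5 = 4.33 − 7.3349 + 5 = 1.9951.
M₂ = 10.06 − 11.0673 + 5 = 3.9927.
L₁/L₂ = 10^(0.4(M₂ − M₁)) = 10^(0.4 × 1.9976) = 10^0.79904 = 6.2956.

L₁/L₂ = 6.30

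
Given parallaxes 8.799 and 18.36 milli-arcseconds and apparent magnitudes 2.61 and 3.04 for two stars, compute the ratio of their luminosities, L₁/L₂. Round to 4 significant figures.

L₁/L₂ = 6.470

d₁ = 1/p₁ = 1/0.008799″ = 113.65 pc; d₂ = 1/p₂ = 1/0.01836″ = 54.466 pc.
M₁ = m₁ − 5 log₁₀ d₁ + 5 = 2.61 − 10.2778 + 5 = -2.6678.
M₂ = 3.04 − 8.6806 + 5 = -0.6406.
L₁/L₂ = 10^(0.4(M₂ − M₁)) = 10^(0.4 × 2.0272) = 10^0.81088 = 6.4696.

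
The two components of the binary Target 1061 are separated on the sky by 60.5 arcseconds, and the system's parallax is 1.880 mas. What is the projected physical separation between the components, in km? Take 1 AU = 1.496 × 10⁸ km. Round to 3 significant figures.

d = 1/p = 1/0.001880″ = 531.91 pc.
At distance d (pc), an angle of θ arcsec spans θ·d AU: s = 60.5 × 531.91 = 32181 AU.
= 32181 × 1.496 × 10⁸ km = 4.8143 × 10^12 km.

4.81 × 10^12 km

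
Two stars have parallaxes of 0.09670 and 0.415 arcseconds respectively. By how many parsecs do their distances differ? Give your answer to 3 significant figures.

d_A = 1/0.09670″ = 10.341 pc; d_B = 1/0.4150″ = 2.4096 pc.
|d_B − d_A| = |2.4096 − 10.341| = 7.9314 pc.

7.93 pc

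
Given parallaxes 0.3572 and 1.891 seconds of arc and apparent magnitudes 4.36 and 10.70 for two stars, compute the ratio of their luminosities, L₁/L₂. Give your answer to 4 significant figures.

d₁ = 1/p₁ = 1/0.3572″ = 2.7996 pc; d₂ = 1/p₂ = 1/1.891″ = 0.52882 pc.
M₁ = m₁ − 5 log₁₀ d₁ + 5 = 4.36 − 2.2355 + 5 = 7.1245.
M₂ = 10.70 − (-1.3835) + 5 = 17.0835.
L₁/L₂ = 10^(0.4(M₂ − M₁)) = 10^(0.4 × 9.9590) = 10^3.98360 = 9629.4.

L₁/L₂ = 9629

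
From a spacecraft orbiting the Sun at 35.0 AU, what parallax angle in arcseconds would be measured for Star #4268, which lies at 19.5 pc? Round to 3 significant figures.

1.79 arcsec

p (arcsec) = B (AU) / d (pc).
p = 35.0 / 19.5 = 1.7949 arcsec.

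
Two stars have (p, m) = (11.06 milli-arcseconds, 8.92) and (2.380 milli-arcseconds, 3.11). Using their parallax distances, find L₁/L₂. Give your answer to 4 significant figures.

d₁ = 1/p₁ = 1/0.01106″ = 90.416 pc; d₂ = 1/p₂ = 1/0.002380″ = 420.17 pc.
M₁ = m₁ − 5 log₁₀ d₁ + 5 = 8.92 − 9.7812 + 5 = 4.1388.
M₂ = 3.11 − 13.1171 + 5 = -5.0071.
L₁/L₂ = 10^(0.4(M₂ − M₁)) = 10^(0.4 × (-9.1459)) = 10^(-3.65836) = 0.0002196.

L₁/L₂ = 0.0002196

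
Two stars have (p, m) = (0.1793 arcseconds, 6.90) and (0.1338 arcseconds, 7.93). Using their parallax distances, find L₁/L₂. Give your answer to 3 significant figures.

d₁ = 1/p₁ = 1/0.1793″ = 5.5772 pc; d₂ = 1/p₂ = 1/0.1338″ = 7.4738 pc.
M₁ = m₁ − 5 log₁₀ d₁ + 5 = 6.90 − 3.7321 + 5 = 8.1679.
M₂ = 7.93 − 4.3677 + 5 = 8.5623.
L₁/L₂ = 10^(0.4(M₂ − M₁)) = 10^(0.4 × 0.3944) = 10^0.15776 = 1.438.

L₁/L₂ = 1.44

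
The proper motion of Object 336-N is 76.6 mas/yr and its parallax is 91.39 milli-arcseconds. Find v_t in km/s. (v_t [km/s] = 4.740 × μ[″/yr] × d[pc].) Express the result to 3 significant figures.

d = 1/p = 1/0.09139″ = 10.942 pc.
μ = 76.6 mas/yr = 0.0766 ″/yr.
v_t = 4.74 × μ × d = 4.74 × 0.0766 × 10.942 = 3.9729 km/s.

3.97 km/s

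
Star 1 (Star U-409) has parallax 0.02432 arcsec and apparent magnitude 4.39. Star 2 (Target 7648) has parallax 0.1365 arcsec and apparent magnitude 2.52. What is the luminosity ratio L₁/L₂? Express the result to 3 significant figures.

L₁/L₂ = 5.63

d₁ = 1/p₁ = 1/0.02432″ = 41.118 pc; d₂ = 1/p₂ = 1/0.1365″ = 7.326 pc.
M₁ = m₁ − 5 log₁₀ d₁ + 5 = 4.39 − 8.0702 + 5 = 1.3198.
M₂ = 2.52 − 4.3243 + 5 = 3.1957.
L₁/L₂ = 10^(0.4(M₂ − M₁)) = 10^(0.4 × 1.8759) = 10^0.75036 = 5.6281.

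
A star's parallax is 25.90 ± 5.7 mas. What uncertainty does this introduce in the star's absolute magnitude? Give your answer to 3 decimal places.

M = m − 5 log₁₀ d + 5 = m + 5 log₁₀ p + 5, so ∂M/∂p = 5/(p ln 10).
σ_M = (5/ln 10) · (σ_p/p) = 2.1715 × 5.7/25.90 = 2.1715 × 0.22008 = 0.4779.

σ_M = 0.478 mag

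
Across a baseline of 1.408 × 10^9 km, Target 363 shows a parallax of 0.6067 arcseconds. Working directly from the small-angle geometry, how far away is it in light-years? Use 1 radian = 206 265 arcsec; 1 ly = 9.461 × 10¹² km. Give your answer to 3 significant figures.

θ = 0.6067″ = 0.6067/206265 = 2.9414 × 10^-6 rad.
d = B/θ = (1.408 × 10^9) / (2.9414 × 10^-6) = 4.7868 × 10^14 km = (4.7868 × 10^14) / (9.461 × 10^12) ly = 50.595 ly.

50.6 ly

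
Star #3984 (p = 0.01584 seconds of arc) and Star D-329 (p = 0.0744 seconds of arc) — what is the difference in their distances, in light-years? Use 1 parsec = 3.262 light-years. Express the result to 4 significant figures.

d_A = 1/0.01584″ = 63.131 pc; d_B = 1/0.07440″ = 13.441 pc.
|d_B − d_A| = |13.441 − 63.131| = 49.69 pc = 49.69 × 3.262 ly = 162.09 ly.

162.1 ly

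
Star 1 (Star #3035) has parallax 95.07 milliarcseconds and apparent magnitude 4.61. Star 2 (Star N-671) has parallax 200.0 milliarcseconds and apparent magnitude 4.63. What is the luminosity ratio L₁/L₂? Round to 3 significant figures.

L₁/L₂ = 4.51

d₁ = 1/p₁ = 1/0.09507″ = 10.519 pc; d₂ = 1/p₂ = 1/0.2000″ = 5 pc.
M₁ = m₁ − 5 log₁₀ d₁ + 5 = 4.61 − 5.1099 + 5 = 4.5001.
M₂ = 4.63 − 3.4949 + 5 = 6.1351.
L₁/L₂ = 10^(0.4(M₂ − M₁)) = 10^(0.4 × 1.6350) = 10^0.65400 = 4.5082.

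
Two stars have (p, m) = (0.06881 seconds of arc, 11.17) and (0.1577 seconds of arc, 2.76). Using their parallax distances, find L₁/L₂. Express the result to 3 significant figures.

L₁/L₂ = 0.00227

d₁ = 1/p₁ = 1/0.06881″ = 14.533 pc; d₂ = 1/p₂ = 1/0.1577″ = 6.3412 pc.
M₁ = m₁ − 5 log₁₀ d₁ + 5 = 11.17 − 5.8118 + 5 = 10.3582.
M₂ = 2.76 − 4.0109 + 5 = 3.7491.
L₁/L₂ = 10^(0.4(M₂ − M₁)) = 10^(0.4 × (-6.6091)) = 10^(-2.64364) = 0.0022717.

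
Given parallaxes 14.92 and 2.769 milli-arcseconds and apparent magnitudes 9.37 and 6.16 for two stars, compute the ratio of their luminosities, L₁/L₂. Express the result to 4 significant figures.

L₁/L₂ = 0.001791

d₁ = 1/p₁ = 1/0.01492″ = 67.024 pc; d₂ = 1/p₂ = 1/0.002769″ = 361.14 pc.
M₁ = m₁ − 5 log₁₀ d₁ + 5 = 9.37 − 9.1312 + 5 = 5.2388.
M₂ = 6.16 − 12.7884 + 5 = -1.6284.
L₁/L₂ = 10^(0.4(M₂ − M₁)) = 10^(0.4 × (-6.8672)) = 10^(-2.74688) = 0.0017911.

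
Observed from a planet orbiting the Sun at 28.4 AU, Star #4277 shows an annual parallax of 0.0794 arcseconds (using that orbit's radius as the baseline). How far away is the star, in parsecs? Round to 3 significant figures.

358 pc

With baseline B (in AU) and parallax p (in arcsec), d = B/p parsecs.
d = 28.4 / 0.0794 = 357.68 pc.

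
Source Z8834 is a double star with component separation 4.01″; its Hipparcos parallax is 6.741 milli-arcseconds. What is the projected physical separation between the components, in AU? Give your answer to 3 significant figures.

d = 1/p = 1/0.006741″ = 148.35 pc.
At distance d (pc), an angle of θ arcsec spans θ·d AU: s = 4.01 × 148.35 = 594.88 AU.

595 AU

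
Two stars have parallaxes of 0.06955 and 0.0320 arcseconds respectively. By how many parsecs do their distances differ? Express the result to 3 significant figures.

d_A = 1/0.06955″ = 14.378 pc; d_B = 1/0.03200″ = 31.25 pc.
|d_B − d_A| = |31.25 − 14.378| = 16.872 pc.

16.9 pc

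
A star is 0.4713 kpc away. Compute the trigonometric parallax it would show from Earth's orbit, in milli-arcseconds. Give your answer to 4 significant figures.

d = 0.4713 kpc = 471.3 pc.
p = 1/d = 1/471.3 = 0.0021218 arcsec.
= 0.0021218 × 1000 = 2.1218 mas.

2.122 mas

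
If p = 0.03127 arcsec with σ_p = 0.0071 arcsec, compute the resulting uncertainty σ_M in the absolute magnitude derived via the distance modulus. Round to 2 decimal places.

M = m − 5 log₁₀ d + 5 = m + 5 log₁₀ p + 5, so ∂M/∂p = 5/(p ln 10).
σ_M = (5/ln 10) · (σ_p/p) = 2.1715 × 0.0071/0.03127 = 2.1715 × 0.22705 = 0.49304.

σ_M = 0.49 mag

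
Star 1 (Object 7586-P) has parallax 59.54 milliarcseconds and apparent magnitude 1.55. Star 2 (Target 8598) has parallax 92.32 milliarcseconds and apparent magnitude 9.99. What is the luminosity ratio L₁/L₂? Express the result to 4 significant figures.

d₁ = 1/p₁ = 1/0.05954″ = 16.795 pc; d₂ = 1/p₂ = 1/0.09232″ = 10.832 pc.
M₁ = m₁ − 5 log₁₀ d₁ + 5 = 1.55 − 6.1259 + 5 = 0.4241.
M₂ = 9.99 − 5.1735 + 5 = 9.8165.
L₁/L₂ = 10^(0.4(M₂ − M₁)) = 10^(0.4 × 9.3924) = 10^3.75696 = 5714.3.

L₁/L₂ = 5714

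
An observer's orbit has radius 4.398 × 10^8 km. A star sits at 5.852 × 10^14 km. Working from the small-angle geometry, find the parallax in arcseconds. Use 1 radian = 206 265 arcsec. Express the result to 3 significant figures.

0.155 arcsec

θ ≈ B/d = (4.398 × 10^8) / (5.852 × 10^14) = 7.5154 × 10^-7 rad.
In arcseconds: 7.5154 × 10^-7 × 206265 = 0.15502″.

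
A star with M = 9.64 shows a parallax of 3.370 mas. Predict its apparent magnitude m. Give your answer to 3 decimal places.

m = 17.002

d = 1/p = 1/0.003370″ = 296.74 pc.
m − M = 5 log₁₀ d − 5 = 5 log₁₀(296.74) − 5 = 12.3619 − 5 = 7.3619.
m = M + (m − M) = 9.64 + 7.3619 = 17.002.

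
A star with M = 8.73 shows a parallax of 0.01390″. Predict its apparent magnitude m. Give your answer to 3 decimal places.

d = 1/p = 1/0.01390″ = 71.942 pc.
m − M = 5 log₁₀ d − 5 = 5 log₁₀(71.942) − 5 = 9.2849 − 5 = 4.2849.
m = M + (m − M) = 8.73 + 4.2849 = 13.015.

m = 13.015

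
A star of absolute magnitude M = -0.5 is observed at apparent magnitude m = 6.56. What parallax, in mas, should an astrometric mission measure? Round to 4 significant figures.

m − M = 6.56 − (-0.5) = 7.06.
d = 10^((m−M)/5 + 1) = 10^2.412 = 258.23 pc.
p = 1/d = 1/258.23 = 0.0038725 arcsec = 3.8725 mas.

3.873 mas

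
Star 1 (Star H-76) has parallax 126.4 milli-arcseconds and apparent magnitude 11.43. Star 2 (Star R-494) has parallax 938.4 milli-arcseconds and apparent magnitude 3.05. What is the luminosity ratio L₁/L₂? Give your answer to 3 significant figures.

d₁ = 1/p₁ = 1/0.1264″ = 7.9114 pc; d₂ = 1/p₂ = 1/0.9384″ = 1.0656 pc.
M₁ = m₁ − 5 log₁₀ d₁ + 5 = 11.43 − 4.4913 + 5 = 11.9387.
M₂ = 3.05 − 0.1380 + 5 = 7.9120.
L₁/L₂ = 10^(0.4(M₂ − M₁)) = 10^(0.4 × (-4.0267)) = 10^(-1.61068) = 0.024509.

L₁/L₂ = 0.0245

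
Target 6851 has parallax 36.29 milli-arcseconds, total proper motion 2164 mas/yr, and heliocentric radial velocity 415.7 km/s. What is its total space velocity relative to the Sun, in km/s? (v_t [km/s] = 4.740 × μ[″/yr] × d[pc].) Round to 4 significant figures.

502.7 km/s

d = 1/p = 1/0.03629″ = 27.556 pc.
μ = 2164 mas/yr = 2.164 ″/yr.
v_t = 4.740 μ d = 4.740 × 2.164 × 27.556 = 282.65 km/s.
v = √(v_r² + v_t²) = √(415.7² + 282.65²) = √252698 = 502.69 km/s.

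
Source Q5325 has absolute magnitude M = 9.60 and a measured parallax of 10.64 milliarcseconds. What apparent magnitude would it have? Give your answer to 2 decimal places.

d = 1/p = 1/0.01064″ = 93.985 pc.
m − M = 5 log₁₀ d − 5 = 5 log₁₀(93.985) − 5 = 9.8653 − 5 = 4.8653.
m = M + (m − M) = 9.60 + 4.8653 = 14.47.

m = 14.47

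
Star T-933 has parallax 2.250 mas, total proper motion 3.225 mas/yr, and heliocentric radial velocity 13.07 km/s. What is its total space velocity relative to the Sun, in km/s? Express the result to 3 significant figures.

d = 1/p = 1/0.002250″ = 444.44 pc.
μ = 3.225 mas/yr = 0.003225 ″/yr.
v_t = 4.740 μ d = 4.740 × 0.003225 × 444.44 = 6.7939 km/s.
v = √(v_r² + v_t²) = √(13.07² + 6.7939²) = √216.982 = 14.73 km/s.

14.7 km/s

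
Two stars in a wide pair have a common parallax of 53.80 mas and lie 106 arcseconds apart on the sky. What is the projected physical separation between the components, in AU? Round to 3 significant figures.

1970 AU

d = 1/p = 1/0.05380″ = 18.587 pc.
At distance d (pc), an angle of θ arcsec spans θ·d AU: s = 106 × 18.587 = 1970.2 AU.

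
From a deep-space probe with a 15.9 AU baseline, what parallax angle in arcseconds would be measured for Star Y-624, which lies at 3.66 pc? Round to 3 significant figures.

p (arcsec) = B (AU) / d (pc).
p = 15.9 / 3.66 = 4.3443 arcsec.

4.34 arcsec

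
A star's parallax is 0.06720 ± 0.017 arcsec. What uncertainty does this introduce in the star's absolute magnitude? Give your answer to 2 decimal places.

M = m − 5 log₁₀ d + 5 = m + 5 log₁₀ p + 5, so ∂M/∂p = 5/(p ln 10).
σ_M = (5/ln 10) · (σ_p/p) = 2.1715 × 0.017/0.06720 = 2.1715 × 0.25298 = 0.54935.

σ_M = 0.55 mag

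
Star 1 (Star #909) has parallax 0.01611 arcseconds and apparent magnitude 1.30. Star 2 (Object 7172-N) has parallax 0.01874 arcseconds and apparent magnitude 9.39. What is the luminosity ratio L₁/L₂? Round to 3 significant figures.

d₁ = 1/p₁ = 1/0.01611″ = 62.073 pc; d₂ = 1/p₂ = 1/0.01874″ = 53.362 pc.
M₁ = m₁ − 5 log₁₀ d₁ + 5 = 1.30 − 8.9645 + 5 = -2.6645.
M₂ = 9.39 − 8.6362 + 5 = 5.7538.
L₁/L₂ = 10^(0.4(M₂ − M₁)) = 10^(0.4 × 8.4183) = 10^3.36732 = 2329.8.

L₁/L₂ = 2330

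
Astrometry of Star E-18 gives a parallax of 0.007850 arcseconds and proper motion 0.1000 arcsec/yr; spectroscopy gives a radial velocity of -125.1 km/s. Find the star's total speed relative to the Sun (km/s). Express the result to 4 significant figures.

138.9 km/s

d = 1/p = 1/0.007850″ = 127.39 pc.
v_t = 4.740 μ d = 4.740 × 0.1000 × 127.39 = 60.383 km/s.
v = √(v_r² + v_t²) = √((-125.1)² + 60.383²) = √19296.1 = 138.91 km/s.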